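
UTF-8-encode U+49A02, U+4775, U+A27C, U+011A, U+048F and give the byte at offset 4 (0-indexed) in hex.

0xE4

U+49A02 → 4-byte form F1 89 A8 82 at offsets 0–3.
U+4775 → 3-byte form E4 9D B5 at offsets 4–6.
Offset 4 falls in char 2's range; it's byte 1 of E4 9D B5 = 0xE4.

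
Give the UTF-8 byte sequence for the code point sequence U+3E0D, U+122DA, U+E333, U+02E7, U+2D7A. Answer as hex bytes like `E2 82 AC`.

U+3E0D: 3-byte form → E3 B8 8D.
U+122DA: 4-byte form → F0 92 8B 9A.
U+E333: 3-byte form → EE 8C B3.
U+02E7: 2-byte form → CB A7.
U+2D7A: 3-byte form → E2 B5 BA.
Concatenated (15 bytes): E3 B8 8D F0 92 8B 9A EE 8C B3 CB A7 E2 B5 BA.

E3 B8 8D F0 92 8B 9A EE 8C B3 CB A7 E2 B5 BA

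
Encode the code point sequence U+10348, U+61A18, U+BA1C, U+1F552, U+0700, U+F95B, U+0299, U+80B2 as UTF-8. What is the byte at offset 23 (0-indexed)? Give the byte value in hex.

U+10348 → 4-byte form F0 90 8D 88 at offsets 0–3.
U+61A18 → 4-byte form F1 A1 A8 98 at offsets 4–7.
U+BA1C → 3-byte form EB A8 9C at offsets 8–10.
U+1F552 → 4-byte form F0 9F 95 92 at offsets 11–14.
U+0700 → 2-byte form DC 80 at offsets 15–16.
U+F95B → 3-byte form EF A5 9B at offsets 17–19.
U+0299 → 2-byte form CA 99 at offsets 20–21.
U+80B2 → 3-byte form E8 82 B2 at offsets 22–24.
Offset 23 falls in char 8's range; it's byte 2 of E8 82 B2 = 0x82.

0x82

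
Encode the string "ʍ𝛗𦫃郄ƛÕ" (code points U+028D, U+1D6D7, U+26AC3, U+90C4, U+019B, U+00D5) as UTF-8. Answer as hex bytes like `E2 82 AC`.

CA 8D F0 9D 9B 97 F0 A6 AB 83 E9 83 84 C6 9B C3 95

U+028D: 2-byte form → CA 8D.
U+1D6D7: 4-byte form → F0 9D 9B 97.
U+26AC3: 4-byte form → F0 A6 AB 83.
U+90C4: 3-byte form → E9 83 84.
U+019B: 2-byte form → C6 9B.
U+00D5: 2-byte form → C3 95.
Concatenated (17 bytes): CA 8D F0 9D 9B 97 F0 A6 AB 83 E9 83 84 C6 9B C3 95.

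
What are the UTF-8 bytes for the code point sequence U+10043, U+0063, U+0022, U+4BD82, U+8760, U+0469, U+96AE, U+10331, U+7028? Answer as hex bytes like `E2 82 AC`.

U+10043: 4-byte form → F0 90 81 83.
U+0063: 1-byte form → 63.
U+0022: 1-byte form → 22.
U+4BD82: 4-byte form → F1 8B B6 82.
U+8760: 3-byte form → E8 9D A0.
U+0469: 2-byte form → D1 A9.
U+96AE: 3-byte form → E9 9A AE.
U+10331: 4-byte form → F0 90 8C B1.
U+7028: 3-byte form → E7 80 A8.
Concatenated (25 bytes): F0 90 81 83 63 22 F1 8B B6 82 E8 9D A0 D1 A9 E9 9A AE F0 90 8C B1 E7 80 A8.

F0 90 81 83 63 22 F1 8B B6 82 E8 9D A0 D1 A9 E9 9A AE F0 90 8C B1 E7 80 A8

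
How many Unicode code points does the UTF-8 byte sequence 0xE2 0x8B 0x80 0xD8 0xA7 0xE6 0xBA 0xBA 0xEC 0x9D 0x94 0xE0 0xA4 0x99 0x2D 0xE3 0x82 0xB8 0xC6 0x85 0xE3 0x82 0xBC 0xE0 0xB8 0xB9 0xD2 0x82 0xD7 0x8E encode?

12

Byte at offset 0: 0xE2 = 11100010 → 3-byte char (#1). Advance 3.
Byte at offset 3: 0xD8 = 11011000 → 2-byte char (#2). Advance 2.
Byte at offset 5: 0xE6 = 11100110 → 3-byte char (#3). Advance 3.
Byte at offset 8: 0xEC = 11101100 → 3-byte char (#4). Advance 3.
Byte at offset 11: 0xE0 = 11100000 → 3-byte char (#5). Advance 3.
Byte at offset 14: 0x2D = 00101101 → 1-byte char (#6). Advance 1.
Byte at offset 15: 0xE3 = 11100011 → 3-byte char (#7). Advance 3.
Byte at offset 18: 0xC6 = 11000110 → 2-byte char (#8). Advance 2.
Byte at offset 20: 0xE3 = 11100011 → 3-byte char (#9). Advance 3.
Byte at offset 23: 0xE0 = 11100000 → 3-byte char (#10). Advance 3.
Byte at offset 26: 0xD2 = 11010010 → 2-byte char (#11). Advance 2.
Byte at offset 28: 0xD7 = 11010111 → 2-byte char (#12). Advance 2.
Reached end at offset 30 after 12 code points.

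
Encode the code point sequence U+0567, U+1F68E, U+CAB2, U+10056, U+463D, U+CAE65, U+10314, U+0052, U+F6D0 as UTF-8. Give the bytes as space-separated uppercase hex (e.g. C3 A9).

D5 A7 F0 9F 9A 8E EC AA B2 F0 90 81 96 E4 98 BD F3 8A B9 A5 F0 90 8C 94 52 EF 9B 90

U+0567: 2-byte form → D5 A7.
U+1F68E: 4-byte form → F0 9F 9A 8E.
U+CAB2: 3-byte form → EC AA B2.
U+10056: 4-byte form → F0 90 81 96.
U+463D: 3-byte form → E4 98 BD.
U+CAE65: 4-byte form → F3 8A B9 A5.
U+10314: 4-byte form → F0 90 8C 94.
U+0052: 1-byte form → 52.
U+F6D0: 3-byte form → EF 9B 90.
Concatenated (28 bytes): D5 A7 F0 9F 9A 8E EC AA B2 F0 90 81 96 E4 98 BD F3 8A B9 A5 F0 90 8C 94 52 EF 9B 90.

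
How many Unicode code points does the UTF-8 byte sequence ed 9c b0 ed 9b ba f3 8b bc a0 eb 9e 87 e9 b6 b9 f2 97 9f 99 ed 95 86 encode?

7

Byte at offset 0: 0xED = 11101101 → 3-byte char (#1). Advance 3.
Byte at offset 3: 0xED = 11101101 → 3-byte char (#2). Advance 3.
Byte at offset 6: 0xF3 = 11110011 → 4-byte char (#3). Advance 4.
Byte at offset 10: 0xEB = 11101011 → 3-byte char (#4). Advance 3.
Byte at offset 13: 0xE9 = 11101001 → 3-byte char (#5). Advance 3.
Byte at offset 16: 0xF2 = 11110010 → 4-byte char (#6). Advance 4.
Byte at offset 20: 0xED = 11101101 → 3-byte char (#7). Advance 3.
Reached end at offset 23 after 7 code points.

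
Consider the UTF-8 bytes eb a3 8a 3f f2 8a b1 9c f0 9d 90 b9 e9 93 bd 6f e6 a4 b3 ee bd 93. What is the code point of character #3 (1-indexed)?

U+8AC5C

Offset 0: leading byte 0xEB = 11101011 → 3-byte char #1 = EB A3 8A.
Offset 3: leading byte 0x3F = 00111111 → 1-byte char #2 = 3F.
Offset 4: leading byte 0xF2 = 11110010 → 4-byte char #3 = F2 8A B1 9C.
Leading byte 0xF2 = 11110010 matches 11110xxx → 4-byte sequence.
Byte 1: 0xF2 = 11110010, payload 010 (3 bits).
Byte 2: 0x8A = 10001010 (10xxxxxx ✓), payload 001010.
Byte 3: 0xB1 = 10110001 (10xxxxxx ✓), payload 110001.
Byte 4: 0x9C = 10011100 (10xxxxxx ✓), payload 011100.
Concatenate: 010001010110001011100 = 0x8AC5C (21 bits → U+8AC5C).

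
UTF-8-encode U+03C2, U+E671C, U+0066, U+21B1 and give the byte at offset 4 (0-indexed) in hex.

0x9C

U+03C2 → 2-byte form CF 82 at offsets 0–1.
U+E671C → 4-byte form F3 A6 9C 9C at offsets 2–5.
Offset 4 falls in char 2's range; it's byte 3 of F3 A6 9C 9C = 0x9C.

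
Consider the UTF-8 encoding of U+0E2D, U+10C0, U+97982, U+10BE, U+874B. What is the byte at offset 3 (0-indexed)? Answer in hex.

U+0E2D → 3-byte form E0 B8 AD at offsets 0–2.
U+10C0 → 3-byte form E1 83 80 at offsets 3–5.
Offset 3 falls in char 2's range; it's byte 1 of E1 83 80 = 0xE1.

0xE1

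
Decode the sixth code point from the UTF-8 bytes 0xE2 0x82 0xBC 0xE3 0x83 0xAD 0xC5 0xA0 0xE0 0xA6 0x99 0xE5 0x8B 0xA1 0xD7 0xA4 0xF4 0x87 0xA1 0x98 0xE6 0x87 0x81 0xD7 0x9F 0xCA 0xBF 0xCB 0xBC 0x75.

Offset 0: leading byte 0xE2 = 11100010 → 3-byte char #1 = E2 82 BC.
Offset 3: leading byte 0xE3 = 11100011 → 3-byte char #2 = E3 83 AD.
Offset 6: leading byte 0xC5 = 11000101 → 2-byte char #3 = C5 A0.
Offset 8: leading byte 0xE0 = 11100000 → 3-byte char #4 = E0 A6 99.
Offset 11: leading byte 0xE5 = 11100101 → 3-byte char #5 = E5 8B A1.
Offset 14: leading byte 0xD7 = 11010111 → 2-byte char #6 = D7 A4.
Leading byte 0xD7 = 11010111 matches 110xxxxx → 2-byte sequence.
Byte 1: 0xD7 = 11010111, payload 10111 (5 bits).
Byte 2: 0xA4 = 10100100 (10xxxxxx ✓), payload 100100.
Concatenate: 10111100100 = 0x5E4 (11 bits → U+05E4).

U+05E4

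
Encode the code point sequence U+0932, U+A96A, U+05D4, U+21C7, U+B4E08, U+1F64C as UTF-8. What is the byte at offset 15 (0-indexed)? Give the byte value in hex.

0xF0

U+0932 → 3-byte form E0 A4 B2 at offsets 0–2.
U+A96A → 3-byte form EA A5 AA at offsets 3–5.
U+05D4 → 2-byte form D7 94 at offsets 6–7.
U+21C7 → 3-byte form E2 87 87 at offsets 8–10.
U+B4E08 → 4-byte form F2 B4 B8 88 at offsets 11–14.
U+1F64C → 4-byte form F0 9F 99 8C at offsets 15–18.
Offset 15 falls in char 6's range; it's byte 1 of F0 9F 99 8C = 0xF0.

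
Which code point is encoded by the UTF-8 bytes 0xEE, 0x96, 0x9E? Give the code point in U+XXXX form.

Leading byte 0xEE = 11101110 matches 1110xxxx → 3-byte sequence.
Byte 1: 0xEE = 11101110, payload 1110 (4 bits).
Byte 2: 0x96 = 10010110 (10xxxxxx ✓), payload 010110.
Byte 3: 0x9E = 10011110 (10xxxxxx ✓), payload 011110.
Concatenate: 1110010110011110 = 0xE59E (16 bits → U+E59E).

U+E59E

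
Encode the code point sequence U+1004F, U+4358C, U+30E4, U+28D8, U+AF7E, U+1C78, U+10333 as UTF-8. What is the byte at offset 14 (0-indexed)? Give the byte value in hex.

0xEA

U+1004F → 4-byte form F0 90 81 8F at offsets 0–3.
U+4358C → 4-byte form F1 83 96 8C at offsets 4–7.
U+30E4 → 3-byte form E3 83 A4 at offsets 8–10.
U+28D8 → 3-byte form E2 A3 98 at offsets 11–13.
U+AF7E → 3-byte form EA BD BE at offsets 14–16.
Offset 14 falls in char 5's range; it's byte 1 of EA BD BE = 0xEA.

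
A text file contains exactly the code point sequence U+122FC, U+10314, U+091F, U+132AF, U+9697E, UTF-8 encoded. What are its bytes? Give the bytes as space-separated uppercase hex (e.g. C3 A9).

F0 92 8B BC F0 90 8C 94 E0 A4 9F F0 93 8A AF F2 96 A5 BE

U+122FC: 4-byte form → F0 92 8B BC.
U+10314: 4-byte form → F0 90 8C 94.
U+091F: 3-byte form → E0 A4 9F.
U+132AF: 4-byte form → F0 93 8A AF.
U+9697E: 4-byte form → F2 96 A5 BE.
Concatenated (19 bytes): F0 92 8B BC F0 90 8C 94 E0 A4 9F F0 93 8A AF F2 96 A5 BE.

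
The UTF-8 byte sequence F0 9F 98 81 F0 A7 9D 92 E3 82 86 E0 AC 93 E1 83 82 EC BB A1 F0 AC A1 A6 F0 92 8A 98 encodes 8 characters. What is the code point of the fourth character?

Offset 0: leading byte 0xF0 = 11110000 → 4-byte char #1 = F0 9F 98 81.
Offset 4: leading byte 0xF0 = 11110000 → 4-byte char #2 = F0 A7 9D 92.
Offset 8: leading byte 0xE3 = 11100011 → 3-byte char #3 = E3 82 86.
Offset 11: leading byte 0xE0 = 11100000 → 3-byte char #4 = E0 AC 93.
Leading byte 0xE0 = 11100000 matches 1110xxxx → 3-byte sequence.
Byte 1: 0xE0 = 11100000, payload 0000 (4 bits).
Byte 2: 0xAC = 10101100 (10xxxxxx ✓), payload 101100.
Byte 3: 0x93 = 10010011 (10xxxxxx ✓), payload 010011.
Concatenate: 0000101100010011 = 0xB13 (16 bits → U+0B13).

U+0B13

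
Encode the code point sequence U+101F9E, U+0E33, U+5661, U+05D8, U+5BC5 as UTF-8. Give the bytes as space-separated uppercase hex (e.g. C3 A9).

F4 81 BE 9E E0 B8 B3 E5 99 A1 D7 98 E5 AF 85

U+101F9E: 4-byte form → F4 81 BE 9E.
U+0E33: 3-byte form → E0 B8 B3.
U+5661: 3-byte form → E5 99 A1.
U+05D8: 2-byte form → D7 98.
U+5BC5: 3-byte form → E5 AF 85.
Concatenated (15 bytes): F4 81 BE 9E E0 B8 B3 E5 99 A1 D7 98 E5 AF 85.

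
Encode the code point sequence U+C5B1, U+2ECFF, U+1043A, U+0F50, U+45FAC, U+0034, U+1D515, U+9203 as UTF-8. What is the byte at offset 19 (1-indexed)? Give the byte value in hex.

0x34

1-indexed offset 19 is 0-indexed offset 18.
U+C5B1 → 3-byte form EC 96 B1 at offsets 0–2.
U+2ECFF → 4-byte form F0 AE B3 BF at offsets 3–6.
U+1043A → 4-byte form F0 90 90 BA at offsets 7–10.
U+0F50 → 3-byte form E0 BD 90 at offsets 11–13.
U+45FAC → 4-byte form F1 85 BE AC at offsets 14–17.
U+0034 → 1-byte form 34 at offsets 18–18.
Offset 18 falls in char 6's range; it's byte 1 of 34 = 0x34.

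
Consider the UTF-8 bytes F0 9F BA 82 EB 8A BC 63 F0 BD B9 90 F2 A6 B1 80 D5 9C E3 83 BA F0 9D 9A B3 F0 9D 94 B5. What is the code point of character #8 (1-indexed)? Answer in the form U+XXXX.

U+1D6B3

Offset 0: leading byte 0xF0 = 11110000 → 4-byte char #1 = F0 9F BA 82.
Offset 4: leading byte 0xEB = 11101011 → 3-byte char #2 = EB 8A BC.
Offset 7: leading byte 0x63 = 01100011 → 1-byte char #3 = 63.
Offset 8: leading byte 0xF0 = 11110000 → 4-byte char #4 = F0 BD B9 90.
Offset 12: leading byte 0xF2 = 11110010 → 4-byte char #5 = F2 A6 B1 80.
Offset 16: leading byte 0xD5 = 11010101 → 2-byte char #6 = D5 9C.
Offset 18: leading byte 0xE3 = 11100011 → 3-byte char #7 = E3 83 BA.
Offset 21: leading byte 0xF0 = 11110000 → 4-byte char #8 = F0 9D 9A B3.
Leading byte 0xF0 = 11110000 matches 11110xxx → 4-byte sequence.
Byte 1: 0xF0 = 11110000, payload 000 (3 bits).
Byte 2: 0x9D = 10011101 (10xxxxxx ✓), payload 011101.
Byte 3: 0x9A = 10011010 (10xxxxxx ✓), payload 011010.
Byte 4: 0xB3 = 10110011 (10xxxxxx ✓), payload 110011.
Concatenate: 000011101011010110011 = 0x1D6B3 (21 bits → U+1D6B3).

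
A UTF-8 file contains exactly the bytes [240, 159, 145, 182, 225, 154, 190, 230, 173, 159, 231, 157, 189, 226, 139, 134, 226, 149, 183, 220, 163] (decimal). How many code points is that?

Byte at offset 0: 0xF0 = 11110000 → 4-byte char (#1). Advance 4.
Byte at offset 4: 0xE1 = 11100001 → 3-byte char (#2). Advance 3.
Byte at offset 7: 0xE6 = 11100110 → 3-byte char (#3). Advance 3.
Byte at offset 10: 0xE7 = 11100111 → 3-byte char (#4). Advance 3.
Byte at offset 13: 0xE2 = 11100010 → 3-byte char (#5). Advance 3.
Byte at offset 16: 0xE2 = 11100010 → 3-byte char (#6). Advance 3.
Byte at offset 19: 0xDC = 11011100 → 2-byte char (#7). Advance 2.
Reached end at offset 21 after 7 code points.

7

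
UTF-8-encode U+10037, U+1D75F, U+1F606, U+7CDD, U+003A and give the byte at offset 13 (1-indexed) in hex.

0xE7

1-indexed offset 13 is 0-indexed offset 12.
U+10037 → 4-byte form F0 90 80 B7 at offsets 0–3.
U+1D75F → 4-byte form F0 9D 9D 9F at offsets 4–7.
U+1F606 → 4-byte form F0 9F 98 86 at offsets 8–11.
U+7CDD → 3-byte form E7 B3 9D at offsets 12–14.
Offset 12 falls in char 4's range; it's byte 1 of E7 B3 9D = 0xE7.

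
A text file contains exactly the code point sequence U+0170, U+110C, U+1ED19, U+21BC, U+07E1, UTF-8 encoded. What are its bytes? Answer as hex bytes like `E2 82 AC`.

U+0170: 2-byte form → C5 B0.
U+110C: 3-byte form → E1 84 8C.
U+1ED19: 4-byte form → F0 9E B4 99.
U+21BC: 3-byte form → E2 86 BC.
U+07E1: 2-byte form → DF A1.
Concatenated (14 bytes): C5 B0 E1 84 8C F0 9E B4 99 E2 86 BC DF A1.

C5 B0 E1 84 8C F0 9E B4 99 E2 86 BC DF A1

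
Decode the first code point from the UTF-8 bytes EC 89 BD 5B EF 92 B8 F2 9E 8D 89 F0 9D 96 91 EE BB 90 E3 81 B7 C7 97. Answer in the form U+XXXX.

U+C27D

Offset 0: leading byte 0xEC = 11101100 → 3-byte char #1 = EC 89 BD.
Leading byte 0xEC = 11101100 matches 1110xxxx → 3-byte sequence.
Byte 1: 0xEC = 11101100, payload 1100 (4 bits).
Byte 2: 0x89 = 10001001 (10xxxxxx ✓), payload 001001.
Byte 3: 0xBD = 10111101 (10xxxxxx ✓), payload 111101.
Concatenate: 1100001001111101 = 0xC27D (16 bits → U+C27D).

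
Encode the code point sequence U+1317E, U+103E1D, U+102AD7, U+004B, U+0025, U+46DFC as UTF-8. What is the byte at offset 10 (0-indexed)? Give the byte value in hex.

0xAB

U+1317E → 4-byte form F0 93 85 BE at offsets 0–3.
U+103E1D → 4-byte form F4 83 B8 9D at offsets 4–7.
U+102AD7 → 4-byte form F4 82 AB 97 at offsets 8–11.
Offset 10 falls in char 3's range; it's byte 3 of F4 82 AB 97 = 0xAB.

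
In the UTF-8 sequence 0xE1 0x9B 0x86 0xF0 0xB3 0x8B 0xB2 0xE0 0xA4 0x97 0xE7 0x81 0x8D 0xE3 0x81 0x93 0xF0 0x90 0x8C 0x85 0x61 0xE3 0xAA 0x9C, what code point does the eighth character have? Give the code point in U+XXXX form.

U+3A9C

Offset 0: leading byte 0xE1 = 11100001 → 3-byte char #1 = E1 9B 86.
Offset 3: leading byte 0xF0 = 11110000 → 4-byte char #2 = F0 B3 8B B2.
Offset 7: leading byte 0xE0 = 11100000 → 3-byte char #3 = E0 A4 97.
Offset 10: leading byte 0xE7 = 11100111 → 3-byte char #4 = E7 81 8D.
Offset 13: leading byte 0xE3 = 11100011 → 3-byte char #5 = E3 81 93.
Offset 16: leading byte 0xF0 = 11110000 → 4-byte char #6 = F0 90 8C 85.
Offset 20: leading byte 0x61 = 01100001 → 1-byte char #7 = 61.
Offset 21: leading byte 0xE3 = 11100011 → 3-byte char #8 = E3 AA 9C.
Leading byte 0xE3 = 11100011 matches 1110xxxx → 3-byte sequence.
Byte 1: 0xE3 = 11100011, payload 0011 (4 bits).
Byte 2: 0xAA = 10101010 (10xxxxxx ✓), payload 101010.
Byte 3: 0x9C = 10011100 (10xxxxxx ✓), payload 011100.
Concatenate: 0011101010011100 = 0x3A9C (16 bits → U+3A9C).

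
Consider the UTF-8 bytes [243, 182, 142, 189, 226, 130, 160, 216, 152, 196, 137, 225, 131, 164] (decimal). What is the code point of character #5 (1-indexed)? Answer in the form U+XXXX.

Offset 0: leading byte 0xF3 = 11110011 → 4-byte char #1 = F3 B6 8E BD.
Offset 4: leading byte 0xE2 = 11100010 → 3-byte char #2 = E2 82 A0.
Offset 7: leading byte 0xD8 = 11011000 → 2-byte char #3 = D8 98.
Offset 9: leading byte 0xC4 = 11000100 → 2-byte char #4 = C4 89.
Offset 11: leading byte 0xE1 = 11100001 → 3-byte char #5 = E1 83 A4.
Leading byte 0xE1 = 11100001 matches 1110xxxx → 3-byte sequence.
Byte 1: 0xE1 = 11100001, payload 0001 (4 bits).
Byte 2: 0x83 = 10000011 (10xxxxxx ✓), payload 000011.
Byte 3: 0xA4 = 10100100 (10xxxxxx ✓), payload 100100.
Concatenate: 0001000011100100 = 0x10E4 (16 bits → U+10E4).

U+10E4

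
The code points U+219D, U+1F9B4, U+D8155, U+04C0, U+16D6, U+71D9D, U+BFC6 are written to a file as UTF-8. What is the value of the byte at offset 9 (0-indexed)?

U+219D → 3-byte form E2 86 9D at offsets 0–2.
U+1F9B4 → 4-byte form F0 9F A6 B4 at offsets 3–6.
U+D8155 → 4-byte form F3 98 85 95 at offsets 7–10.
Offset 9 falls in char 3's range; it's byte 3 of F3 98 85 95 = 0x85.

0x85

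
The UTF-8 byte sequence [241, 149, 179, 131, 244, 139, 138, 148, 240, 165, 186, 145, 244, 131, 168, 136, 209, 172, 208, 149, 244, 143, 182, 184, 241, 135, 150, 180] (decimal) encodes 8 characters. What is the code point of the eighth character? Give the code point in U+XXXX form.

U+475B4

Offset 0: leading byte 0xF1 = 11110001 → 4-byte char #1 = F1 95 B3 83.
Offset 4: leading byte 0xF4 = 11110100 → 4-byte char #2 = F4 8B 8A 94.
Offset 8: leading byte 0xF0 = 11110000 → 4-byte char #3 = F0 A5 BA 91.
Offset 12: leading byte 0xF4 = 11110100 → 4-byte char #4 = F4 83 A8 88.
Offset 16: leading byte 0xD1 = 11010001 → 2-byte char #5 = D1 AC.
Offset 18: leading byte 0xD0 = 11010000 → 2-byte char #6 = D0 95.
Offset 20: leading byte 0xF4 = 11110100 → 4-byte char #7 = F4 8F B6 B8.
Offset 24: leading byte 0xF1 = 11110001 → 4-byte char #8 = F1 87 96 B4.
Leading byte 0xF1 = 11110001 matches 11110xxx → 4-byte sequence.
Byte 1: 0xF1 = 11110001, payload 001 (3 bits).
Byte 2: 0x87 = 10000111 (10xxxxxx ✓), payload 000111.
Byte 3: 0x96 = 10010110 (10xxxxxx ✓), payload 010110.
Byte 4: 0xB4 = 10110100 (10xxxxxx ✓), payload 110100.
Concatenate: 001000111010110110100 = 0x475B4 (21 bits → U+475B4).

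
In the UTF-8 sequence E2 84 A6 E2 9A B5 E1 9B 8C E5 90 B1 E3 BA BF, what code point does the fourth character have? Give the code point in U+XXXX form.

Offset 0: leading byte 0xE2 = 11100010 → 3-byte char #1 = E2 84 A6.
Offset 3: leading byte 0xE2 = 11100010 → 3-byte char #2 = E2 9A B5.
Offset 6: leading byte 0xE1 = 11100001 → 3-byte char #3 = E1 9B 8C.
Offset 9: leading byte 0xE5 = 11100101 → 3-byte char #4 = E5 90 B1.
Leading byte 0xE5 = 11100101 matches 1110xxxx → 3-byte sequence.
Byte 1: 0xE5 = 11100101, payload 0101 (4 bits).
Byte 2: 0x90 = 10010000 (10xxxxxx ✓), payload 010000.
Byte 3: 0xB1 = 10110001 (10xxxxxx ✓), payload 110001.
Concatenate: 0101010000110001 = 0x5431 (16 bits → U+5431).

U+5431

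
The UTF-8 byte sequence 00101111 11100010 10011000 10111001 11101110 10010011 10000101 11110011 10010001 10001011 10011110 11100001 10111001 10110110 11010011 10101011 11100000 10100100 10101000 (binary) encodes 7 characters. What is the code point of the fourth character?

U+D12DE

Offset 0: leading byte 0x2F = 00101111 → 1-byte char #1 = 2F.
Offset 1: leading byte 0xE2 = 11100010 → 3-byte char #2 = E2 98 B9.
Offset 4: leading byte 0xEE = 11101110 → 3-byte char #3 = EE 93 85.
Offset 7: leading byte 0xF3 = 11110011 → 4-byte char #4 = F3 91 8B 9E.
Leading byte 0xF3 = 11110011 matches 11110xxx → 4-byte sequence.
Byte 1: 0xF3 = 11110011, payload 011 (3 bits).
Byte 2: 0x91 = 10010001 (10xxxxxx ✓), payload 010001.
Byte 3: 0x8B = 10001011 (10xxxxxx ✓), payload 001011.
Byte 4: 0x9E = 10011110 (10xxxxxx ✓), payload 011110.
Concatenate: 011010001001011011110 = 0xD12DE (21 bits → U+D12DE).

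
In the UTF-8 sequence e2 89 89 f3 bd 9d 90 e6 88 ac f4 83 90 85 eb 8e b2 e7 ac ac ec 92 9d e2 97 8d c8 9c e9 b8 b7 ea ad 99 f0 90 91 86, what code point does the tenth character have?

Offset 0: leading byte 0xE2 = 11100010 → 3-byte char #1 = E2 89 89.
Offset 3: leading byte 0xF3 = 11110011 → 4-byte char #2 = F3 BD 9D 90.
Offset 7: leading byte 0xE6 = 11100110 → 3-byte char #3 = E6 88 AC.
Offset 10: leading byte 0xF4 = 11110100 → 4-byte char #4 = F4 83 90 85.
Offset 14: leading byte 0xEB = 11101011 → 3-byte char #5 = EB 8E B2.
Offset 17: leading byte 0xE7 = 11100111 → 3-byte char #6 = E7 AC AC.
Offset 20: leading byte 0xEC = 11101100 → 3-byte char #7 = EC 92 9D.
Offset 23: leading byte 0xE2 = 11100010 → 3-byte char #8 = E2 97 8D.
Offset 26: leading byte 0xC8 = 11001000 → 2-byte char #9 = C8 9C.
Offset 28: leading byte 0xE9 = 11101001 → 3-byte char #10 = E9 B8 B7.
Leading byte 0xE9 = 11101001 matches 1110xxxx → 3-byte sequence.
Byte 1: 0xE9 = 11101001, payload 1001 (4 bits).
Byte 2: 0xB8 = 10111000 (10xxxxxx ✓), payload 111000.
Byte 3: 0xB7 = 10110111 (10xxxxxx ✓), payload 110111.
Concatenate: 1001111000110111 = 0x9E37 (16 bits → U+9E37).

U+9E37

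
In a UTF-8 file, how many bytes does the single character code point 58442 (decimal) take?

U+E44A = 0xE44A. UTF-8 uses 1 byte below 0x80, 2 below 0x800, 3 below 0x10000, 4 up to 0x10FFFF. 0xE44A is in U+0800–U+FFFF → 3 bytes.

3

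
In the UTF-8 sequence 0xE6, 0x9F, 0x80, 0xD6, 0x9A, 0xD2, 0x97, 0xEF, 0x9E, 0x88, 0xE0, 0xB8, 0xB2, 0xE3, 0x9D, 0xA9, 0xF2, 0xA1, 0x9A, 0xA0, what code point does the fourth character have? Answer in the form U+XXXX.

Offset 0: leading byte 0xE6 = 11100110 → 3-byte char #1 = E6 9F 80.
Offset 3: leading byte 0xD6 = 11010110 → 2-byte char #2 = D6 9A.
Offset 5: leading byte 0xD2 = 11010010 → 2-byte char #3 = D2 97.
Offset 7: leading byte 0xEF = 11101111 → 3-byte char #4 = EF 9E 88.
Leading byte 0xEF = 11101111 matches 1110xxxx → 3-byte sequence.
Byte 1: 0xEF = 11101111, payload 1111 (4 bits).
Byte 2: 0x9E = 10011110 (10xxxxxx ✓), payload 011110.
Byte 3: 0x88 = 10001000 (10xxxxxx ✓), payload 001000.
Concatenate: 1111011110001000 = 0xF788 (16 bits → U+F788).

U+F788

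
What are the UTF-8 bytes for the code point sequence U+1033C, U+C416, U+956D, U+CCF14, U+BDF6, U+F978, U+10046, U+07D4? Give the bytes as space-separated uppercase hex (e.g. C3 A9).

F0 90 8C BC EC 90 96 E9 95 AD F3 8C BC 94 EB B7 B6 EF A5 B8 F0 90 81 86 DF 94

U+1033C: 4-byte form → F0 90 8C BC.
U+C416: 3-byte form → EC 90 96.
U+956D: 3-byte form → E9 95 AD.
U+CCF14: 4-byte form → F3 8C BC 94.
U+BDF6: 3-byte form → EB B7 B6.
U+F978: 3-byte form → EF A5 B8.
U+10046: 4-byte form → F0 90 81 86.
U+07D4: 2-byte form → DF 94.
Concatenated (26 bytes): F0 90 8C BC EC 90 96 E9 95 AD F3 8C BC 94 EB B7 B6 EF A5 B8 F0 90 81 86 DF 94.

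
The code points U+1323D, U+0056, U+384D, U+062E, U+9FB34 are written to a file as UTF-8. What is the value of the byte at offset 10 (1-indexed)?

1-indexed offset 10 is 0-indexed offset 9.
U+1323D → 4-byte form F0 93 88 BD at offsets 0–3.
U+0056 → 1-byte form 56 at offsets 4–4.
U+384D → 3-byte form E3 A1 8D at offsets 5–7.
U+062E → 2-byte form D8 AE at offsets 8–9.
Offset 9 falls in char 4's range; it's byte 2 of D8 AE = 0xAE.

0xAE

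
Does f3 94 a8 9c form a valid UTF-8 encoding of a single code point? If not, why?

valid

Leading byte 0xF3 = 11110011 → 4-byte form.
Continuation bytes 0x94=10010100, 0xA8=10101000, 0x9C=10011100 all match 10xxxxxx.
Decoded value 0xD4A1C is ≥ 0x10000 (shortest form) and not a surrogate.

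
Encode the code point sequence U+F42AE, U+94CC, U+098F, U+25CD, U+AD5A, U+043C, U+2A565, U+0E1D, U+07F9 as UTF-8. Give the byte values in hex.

F3 B4 8A AE E9 93 8C E0 A6 8F E2 97 8D EA B5 9A D0 BC F0 AA 95 A5 E0 B8 9D DF B9

U+F42AE: 4-byte form → F3 B4 8A AE.
U+94CC: 3-byte form → E9 93 8C.
U+098F: 3-byte form → E0 A6 8F.
U+25CD: 3-byte form → E2 97 8D.
U+AD5A: 3-byte form → EA B5 9A.
U+043C: 2-byte form → D0 BC.
U+2A565: 4-byte form → F0 AA 95 A5.
U+0E1D: 3-byte form → E0 B8 9D.
U+07F9: 2-byte form → DF B9.
Concatenated (27 bytes): F3 B4 8A AE E9 93 8C E0 A6 8F E2 97 8D EA B5 9A D0 BC F0 AA 95 A5 E0 B8 9D DF B9.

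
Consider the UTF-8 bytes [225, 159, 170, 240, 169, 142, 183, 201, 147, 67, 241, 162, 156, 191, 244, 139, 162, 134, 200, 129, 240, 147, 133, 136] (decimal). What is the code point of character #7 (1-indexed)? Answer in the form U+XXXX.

U+0201

Offset 0: leading byte 0xE1 = 11100001 → 3-byte char #1 = E1 9F AA.
Offset 3: leading byte 0xF0 = 11110000 → 4-byte char #2 = F0 A9 8E B7.
Offset 7: leading byte 0xC9 = 11001001 → 2-byte char #3 = C9 93.
Offset 9: leading byte 0x43 = 01000011 → 1-byte char #4 = 43.
Offset 10: leading byte 0xF1 = 11110001 → 4-byte char #5 = F1 A2 9C BF.
Offset 14: leading byte 0xF4 = 11110100 → 4-byte char #6 = F4 8B A2 86.
Offset 18: leading byte 0xC8 = 11001000 → 2-byte char #7 = C8 81.
Leading byte 0xC8 = 11001000 matches 110xxxxx → 2-byte sequence.
Byte 1: 0xC8 = 11001000, payload 01000 (5 bits).
Byte 2: 0x81 = 10000001 (10xxxxxx ✓), payload 000001.
Concatenate: 01000000001 = 0x201 (11 bits → U+0201).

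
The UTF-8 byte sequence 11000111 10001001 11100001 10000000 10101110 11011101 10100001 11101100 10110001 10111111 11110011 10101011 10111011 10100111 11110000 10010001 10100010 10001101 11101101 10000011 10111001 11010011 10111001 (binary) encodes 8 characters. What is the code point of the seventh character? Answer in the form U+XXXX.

Offset 0: leading byte 0xC7 = 11000111 → 2-byte char #1 = C7 89.
Offset 2: leading byte 0xE1 = 11100001 → 3-byte char #2 = E1 80 AE.
Offset 5: leading byte 0xDD = 11011101 → 2-byte char #3 = DD A1.
Offset 7: leading byte 0xEC = 11101100 → 3-byte char #4 = EC B1 BF.
Offset 10: leading byte 0xF3 = 11110011 → 4-byte char #5 = F3 AB BB A7.
Offset 14: leading byte 0xF0 = 11110000 → 4-byte char #6 = F0 91 A2 8D.
Offset 18: leading byte 0xED = 11101101 → 3-byte char #7 = ED 83 B9.
Leading byte 0xED = 11101101 matches 1110xxxx → 3-byte sequence.
Byte 1: 0xED = 11101101, payload 1101 (4 bits).
Byte 2: 0x83 = 10000011 (10xxxxxx ✓), payload 000011.
Byte 3: 0xB9 = 10111001 (10xxxxxx ✓), payload 111001.
Concatenate: 1101000011111001 = 0xD0F9 (16 bits → U+D0F9).

U+D0F9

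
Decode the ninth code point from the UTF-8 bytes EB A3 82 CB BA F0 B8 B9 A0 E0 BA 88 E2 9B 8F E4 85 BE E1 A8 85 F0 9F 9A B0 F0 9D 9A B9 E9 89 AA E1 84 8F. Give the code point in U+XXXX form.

Offset 0: leading byte 0xEB = 11101011 → 3-byte char #1 = EB A3 82.
Offset 3: leading byte 0xCB = 11001011 → 2-byte char #2 = CB BA.
Offset 5: leading byte 0xF0 = 11110000 → 4-byte char #3 = F0 B8 B9 A0.
Offset 9: leading byte 0xE0 = 11100000 → 3-byte char #4 = E0 BA 88.
Offset 12: leading byte 0xE2 = 11100010 → 3-byte char #5 = E2 9B 8F.
Offset 15: leading byte 0xE4 = 11100100 → 3-byte char #6 = E4 85 BE.
Offset 18: leading byte 0xE1 = 11100001 → 3-byte char #7 = E1 A8 85.
Offset 21: leading byte 0xF0 = 11110000 → 4-byte char #8 = F0 9F 9A B0.
Offset 25: leading byte 0xF0 = 11110000 → 4-byte char #9 = F0 9D 9A B9.
Leading byte 0xF0 = 11110000 matches 11110xxx → 4-byte sequence.
Byte 1: 0xF0 = 11110000, payload 000 (3 bits).
Byte 2: 0x9D = 10011101 (10xxxxxx ✓), payload 011101.
Byte 3: 0x9A = 10011010 (10xxxxxx ✓), payload 011010.
Byte 4: 0xB9 = 10111001 (10xxxxxx ✓), payload 111001.
Concatenate: 000011101011010111001 = 0x1D6B9 (21 bits → U+1D6B9).

U+1D6B9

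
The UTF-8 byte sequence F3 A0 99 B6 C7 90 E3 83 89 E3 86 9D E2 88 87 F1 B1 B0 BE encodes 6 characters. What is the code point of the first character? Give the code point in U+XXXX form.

Offset 0: leading byte 0xF3 = 11110011 → 4-byte char #1 = F3 A0 99 B6.
Leading byte 0xF3 = 11110011 matches 11110xxx → 4-byte sequence.
Byte 1: 0xF3 = 11110011, payload 011 (3 bits).
Byte 2: 0xA0 = 10100000 (10xxxxxx ✓), payload 100000.
Byte 3: 0x99 = 10011001 (10xxxxxx ✓), payload 011001.
Byte 4: 0xB6 = 10110110 (10xxxxxx ✓), payload 110110.
Concatenate: 011100000011001110110 = 0xE0676 (21 bits → U+E0676).

U+E0676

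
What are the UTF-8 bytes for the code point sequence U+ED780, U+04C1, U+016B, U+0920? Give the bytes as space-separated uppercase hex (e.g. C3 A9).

F3 AD 9E 80 D3 81 C5 AB E0 A4 A0

U+ED780: 4-byte form → F3 AD 9E 80.
U+04C1: 2-byte form → D3 81.
U+016B: 2-byte form → C5 AB.
U+0920: 3-byte form → E0 A4 A0.
Concatenated (11 bytes): F3 AD 9E 80 D3 81 C5 AB E0 A4 A0.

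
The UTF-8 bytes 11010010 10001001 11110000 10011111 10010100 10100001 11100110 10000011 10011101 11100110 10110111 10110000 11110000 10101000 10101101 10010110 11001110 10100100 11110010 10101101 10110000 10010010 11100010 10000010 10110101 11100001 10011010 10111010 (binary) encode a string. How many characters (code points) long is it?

Byte at offset 0: 0xD2 = 11010010 → 2-byte char (#1). Advance 2.
Byte at offset 2: 0xF0 = 11110000 → 4-byte char (#2). Advance 4.
Byte at offset 6: 0xE6 = 11100110 → 3-byte char (#3). Advance 3.
Byte at offset 9: 0xE6 = 11100110 → 3-byte char (#4). Advance 3.
Byte at offset 12: 0xF0 = 11110000 → 4-byte char (#5). Advance 4.
Byte at offset 16: 0xCE = 11001110 → 2-byte char (#6). Advance 2.
Byte at offset 18: 0xF2 = 11110010 → 4-byte char (#7). Advance 4.
Byte at offset 22: 0xE2 = 11100010 → 3-byte char (#8). Advance 3.
Byte at offset 25: 0xE1 = 11100001 → 3-byte char (#9). Advance 3.
Reached end at offset 28 after 9 code points.

9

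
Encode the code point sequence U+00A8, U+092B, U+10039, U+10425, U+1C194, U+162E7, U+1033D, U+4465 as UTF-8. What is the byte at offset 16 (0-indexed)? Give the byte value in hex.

U+00A8 → 2-byte form C2 A8 at offsets 0–1.
U+092B → 3-byte form E0 A4 AB at offsets 2–4.
U+10039 → 4-byte form F0 90 80 B9 at offsets 5–8.
U+10425 → 4-byte form F0 90 90 A5 at offsets 9–12.
U+1C194 → 4-byte form F0 9C 86 94 at offsets 13–16.
Offset 16 falls in char 5's range; it's byte 4 of F0 9C 86 94 = 0x94.

0x94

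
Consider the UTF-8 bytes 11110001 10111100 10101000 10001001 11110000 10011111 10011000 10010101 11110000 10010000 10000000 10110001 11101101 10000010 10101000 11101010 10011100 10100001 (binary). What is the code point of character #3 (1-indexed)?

Offset 0: leading byte 0xF1 = 11110001 → 4-byte char #1 = F1 BC A8 89.
Offset 4: leading byte 0xF0 = 11110000 → 4-byte char #2 = F0 9F 98 95.
Offset 8: leading byte 0xF0 = 11110000 → 4-byte char #3 = F0 90 80 B1.
Leading byte 0xF0 = 11110000 matches 11110xxx → 4-byte sequence.
Byte 1: 0xF0 = 11110000, payload 000 (3 bits).
Byte 2: 0x90 = 10010000 (10xxxxxx ✓), payload 010000.
Byte 3: 0x80 = 10000000 (10xxxxxx ✓), payload 000000.
Byte 4: 0xB1 = 10110001 (10xxxxxx ✓), payload 110001.
Concatenate: 000010000000000110001 = 0x10031 (21 bits → U+10031).

U+10031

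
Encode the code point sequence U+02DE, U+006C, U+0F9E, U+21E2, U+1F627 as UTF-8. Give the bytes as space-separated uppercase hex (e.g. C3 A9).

CB 9E 6C E0 BE 9E E2 87 A2 F0 9F 98 A7

U+02DE: 2-byte form → CB 9E.
U+006C: 1-byte form → 6C.
U+0F9E: 3-byte form → E0 BE 9E.
U+21E2: 3-byte form → E2 87 A2.
U+1F627: 4-byte form → F0 9F 98 A7.
Concatenated (13 bytes): CB 9E 6C E0 BE 9E E2 87 A2 F0 9F 98 A7.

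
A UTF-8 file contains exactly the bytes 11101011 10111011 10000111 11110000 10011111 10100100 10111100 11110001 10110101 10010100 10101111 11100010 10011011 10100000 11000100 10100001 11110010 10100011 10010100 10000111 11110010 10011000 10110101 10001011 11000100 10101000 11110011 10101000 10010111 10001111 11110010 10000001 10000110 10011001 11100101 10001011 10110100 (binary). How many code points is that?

Byte at offset 0: 0xEB = 11101011 → 3-byte char (#1). Advance 3.
Byte at offset 3: 0xF0 = 11110000 → 4-byte char (#2). Advance 4.
Byte at offset 7: 0xF1 = 11110001 → 4-byte char (#3). Advance 4.
Byte at offset 11: 0xE2 = 11100010 → 3-byte char (#4). Advance 3.
Byte at offset 14: 0xC4 = 11000100 → 2-byte char (#5). Advance 2.
Byte at offset 16: 0xF2 = 11110010 → 4-byte char (#6). Advance 4.
Byte at offset 20: 0xF2 = 11110010 → 4-byte char (#7). Advance 4.
Byte at offset 24: 0xC4 = 11000100 → 2-byte char (#8). Advance 2.
Byte at offset 26: 0xF3 = 11110011 → 4-byte char (#9). Advance 4.
Byte at offset 30: 0xF2 = 11110010 → 4-byte char (#10). Advance 4.
Byte at offset 34: 0xE5 = 11100101 → 3-byte char (#11). Advance 3.
Reached end at offset 37 after 11 code points.

11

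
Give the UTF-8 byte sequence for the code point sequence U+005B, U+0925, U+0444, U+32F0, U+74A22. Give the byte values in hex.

5B E0 A4 A5 D1 84 E3 8B B0 F1 B4 A8 A2

U+005B: 1-byte form → 5B.
U+0925: 3-byte form → E0 A4 A5.
U+0444: 2-byte form → D1 84.
U+32F0: 3-byte form → E3 8B B0.
U+74A22: 4-byte form → F1 B4 A8 A2.
Concatenated (13 bytes): 5B E0 A4 A5 D1 84 E3 8B B0 F1 B4 A8 A2.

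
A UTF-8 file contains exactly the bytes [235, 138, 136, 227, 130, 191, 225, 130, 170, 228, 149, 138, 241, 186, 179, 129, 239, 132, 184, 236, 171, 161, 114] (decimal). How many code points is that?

Byte at offset 0: 0xEB = 11101011 → 3-byte char (#1). Advance 3.
Byte at offset 3: 0xE3 = 11100011 → 3-byte char (#2). Advance 3.
Byte at offset 6: 0xE1 = 11100001 → 3-byte char (#3). Advance 3.
Byte at offset 9: 0xE4 = 11100100 → 3-byte char (#4). Advance 3.
Byte at offset 12: 0xF1 = 11110001 → 4-byte char (#5). Advance 4.
Byte at offset 16: 0xEF = 11101111 → 3-byte char (#6). Advance 3.
Byte at offset 19: 0xEC = 11101100 → 3-byte char (#7). Advance 3.
Byte at offset 22: 0x72 = 01110010 → 1-byte char (#8). Advance 1.
Reached end at offset 23 after 8 code points.

8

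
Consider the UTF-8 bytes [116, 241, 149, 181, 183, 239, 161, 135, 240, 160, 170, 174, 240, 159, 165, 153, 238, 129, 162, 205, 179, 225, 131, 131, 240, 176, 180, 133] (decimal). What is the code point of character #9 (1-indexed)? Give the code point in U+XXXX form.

Offset 0: leading byte 0x74 = 01110100 → 1-byte char #1 = 74.
Offset 1: leading byte 0xF1 = 11110001 → 4-byte char #2 = F1 95 B5 B7.
Offset 5: leading byte 0xEF = 11101111 → 3-byte char #3 = EF A1 87.
Offset 8: leading byte 0xF0 = 11110000 → 4-byte char #4 = F0 A0 AA AE.
Offset 12: leading byte 0xF0 = 11110000 → 4-byte char #5 = F0 9F A5 99.
Offset 16: leading byte 0xEE = 11101110 → 3-byte char #6 = EE 81 A2.
Offset 19: leading byte 0xCD = 11001101 → 2-byte char #7 = CD B3.
Offset 21: leading byte 0xE1 = 11100001 → 3-byte char #8 = E1 83 83.
Offset 24: leading byte 0xF0 = 11110000 → 4-byte char #9 = F0 B0 B4 85.
Leading byte 0xF0 = 11110000 matches 11110xxx → 4-byte sequence.
Byte 1: 0xF0 = 11110000, payload 000 (3 bits).
Byte 2: 0xB0 = 10110000 (10xxxxxx ✓), payload 110000.
Byte 3: 0xB4 = 10110100 (10xxxxxx ✓), payload 110100.
Byte 4: 0x85 = 10000101 (10xxxxxx ✓), payload 000101.
Concatenate: 000110000110100000101 = 0x30D05 (21 bits → U+30D05).

U+30D05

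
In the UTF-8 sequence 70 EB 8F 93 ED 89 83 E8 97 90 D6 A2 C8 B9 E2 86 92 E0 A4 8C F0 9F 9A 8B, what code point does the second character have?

U+B3D3

Offset 0: leading byte 0x70 = 01110000 → 1-byte char #1 = 70.
Offset 1: leading byte 0xEB = 11101011 → 3-byte char #2 = EB 8F 93.
Leading byte 0xEB = 11101011 matches 1110xxxx → 3-byte sequence.
Byte 1: 0xEB = 11101011, payload 1011 (4 bits).
Byte 2: 0x8F = 10001111 (10xxxxxx ✓), payload 001111.
Byte 3: 0x93 = 10010011 (10xxxxxx ✓), payload 010011.
Concatenate: 1011001111010011 = 0xB3D3 (16 bits → U+B3D3).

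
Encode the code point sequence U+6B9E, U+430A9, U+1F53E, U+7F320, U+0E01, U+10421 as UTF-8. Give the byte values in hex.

E6 AE 9E F1 83 82 A9 F0 9F 94 BE F1 BF 8C A0 E0 B8 81 F0 90 90 A1

U+6B9E: 3-byte form → E6 AE 9E.
U+430A9: 4-byte form → F1 83 82 A9.
U+1F53E: 4-byte form → F0 9F 94 BE.
U+7F320: 4-byte form → F1 BF 8C A0.
U+0E01: 3-byte form → E0 B8 81.
U+10421: 4-byte form → F0 90 90 A1.
Concatenated (22 bytes): E6 AE 9E F1 83 82 A9 F0 9F 94 BE F1 BF 8C A0 E0 B8 81 F0 90 90 A1.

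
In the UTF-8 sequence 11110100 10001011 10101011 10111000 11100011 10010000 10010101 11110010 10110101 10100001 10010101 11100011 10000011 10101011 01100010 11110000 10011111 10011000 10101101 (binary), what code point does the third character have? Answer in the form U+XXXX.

U+B5855

Offset 0: leading byte 0xF4 = 11110100 → 4-byte char #1 = F4 8B AB B8.
Offset 4: leading byte 0xE3 = 11100011 → 3-byte char #2 = E3 90 95.
Offset 7: leading byte 0xF2 = 11110010 → 4-byte char #3 = F2 B5 A1 95.
Leading byte 0xF2 = 11110010 matches 11110xxx → 4-byte sequence.
Byte 1: 0xF2 = 11110010, payload 010 (3 bits).
Byte 2: 0xB5 = 10110101 (10xxxxxx ✓), payload 110101.
Byte 3: 0xA1 = 10100001 (10xxxxxx ✓), payload 100001.
Byte 4: 0x95 = 10010101 (10xxxxxx ✓), payload 010101.
Concatenate: 010110101100001010101 = 0xB5855 (21 bits → U+B5855).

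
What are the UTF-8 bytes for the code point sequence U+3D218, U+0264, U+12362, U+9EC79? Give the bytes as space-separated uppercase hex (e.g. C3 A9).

U+3D218: 4-byte form → F0 BD 88 98.
U+0264: 2-byte form → C9 A4.
U+12362: 4-byte form → F0 92 8D A2.
U+9EC79: 4-byte form → F2 9E B1 B9.
Concatenated (14 bytes): F0 BD 88 98 C9 A4 F0 92 8D A2 F2 9E B1 B9.

F0 BD 88 98 C9 A4 F0 92 8D A2 F2 9E B1 B9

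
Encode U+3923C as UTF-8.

F0 B9 88 BC

U+3923C = 0x3923C = 234044 decimal. In range U+10000–U+10FFFF → 4-byte form: 11110xxx 10xxxxxx 10xxxxxx 10xxxxxx.
Binary (21 bits): 000111001001000111100.
Split 3+6+6+6: 000 | 111001 | 001000 | 111100.
Byte 1: 11110000 = 0xF0.
Byte 2: 10111001 = 0xB9.
Byte 3: 10001000 = 0x88.
Byte 4: 10111100 = 0xBC.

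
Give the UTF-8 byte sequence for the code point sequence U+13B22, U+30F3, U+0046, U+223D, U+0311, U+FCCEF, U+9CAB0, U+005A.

F0 93 AC A2 E3 83 B3 46 E2 88 BD CC 91 F3 BC B3 AF F2 9C AA B0 5A

U+13B22: 4-byte form → F0 93 AC A2.
U+30F3: 3-byte form → E3 83 B3.
U+0046: 1-byte form → 46.
U+223D: 3-byte form → E2 88 BD.
U+0311: 2-byte form → CC 91.
U+FCCEF: 4-byte form → F3 BC B3 AF.
U+9CAB0: 4-byte form → F2 9C AA B0.
U+005A: 1-byte form → 5A.
Concatenated (22 bytes): F0 93 AC A2 E3 83 B3 46 E2 88 BD CC 91 F3 BC B3 AF F2 9C AA B0 5A.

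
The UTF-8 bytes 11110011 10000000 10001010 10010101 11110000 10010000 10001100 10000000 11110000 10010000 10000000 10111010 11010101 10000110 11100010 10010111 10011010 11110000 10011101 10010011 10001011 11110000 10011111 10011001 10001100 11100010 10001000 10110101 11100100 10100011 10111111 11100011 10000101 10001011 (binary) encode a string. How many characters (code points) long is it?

Byte at offset 0: 0xF3 = 11110011 → 4-byte char (#1). Advance 4.
Byte at offset 4: 0xF0 = 11110000 → 4-byte char (#2). Advance 4.
Byte at offset 8: 0xF0 = 11110000 → 4-byte char (#3). Advance 4.
Byte at offset 12: 0xD5 = 11010101 → 2-byte char (#4). Advance 2.
Byte at offset 14: 0xE2 = 11100010 → 3-byte char (#5). Advance 3.
Byte at offset 17: 0xF0 = 11110000 → 4-byte char (#6). Advance 4.
Byte at offset 21: 0xF0 = 11110000 → 4-byte char (#7). Advance 4.
Byte at offset 25: 0xE2 = 11100010 → 3-byte char (#8). Advance 3.
Byte at offset 28: 0xE4 = 11100100 → 3-byte char (#9). Advance 3.
Byte at offset 31: 0xE3 = 11100011 → 3-byte char (#10). Advance 3.
Reached end at offset 34 after 10 code points.

10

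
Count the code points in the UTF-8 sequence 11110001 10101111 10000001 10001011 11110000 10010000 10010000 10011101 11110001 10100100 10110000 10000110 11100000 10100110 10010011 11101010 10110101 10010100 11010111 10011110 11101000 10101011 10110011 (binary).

7

Byte at offset 0: 0xF1 = 11110001 → 4-byte char (#1). Advance 4.
Byte at offset 4: 0xF0 = 11110000 → 4-byte char (#2). Advance 4.
Byte at offset 8: 0xF1 = 11110001 → 4-byte char (#3). Advance 4.
Byte at offset 12: 0xE0 = 11100000 → 3-byte char (#4). Advance 3.
Byte at offset 15: 0xEA = 11101010 → 3-byte char (#5). Advance 3.
Byte at offset 18: 0xD7 = 11010111 → 2-byte char (#6). Advance 2.
Byte at offset 20: 0xE8 = 11101000 → 3-byte char (#7). Advance 3.
Reached end at offset 23 after 7 code points.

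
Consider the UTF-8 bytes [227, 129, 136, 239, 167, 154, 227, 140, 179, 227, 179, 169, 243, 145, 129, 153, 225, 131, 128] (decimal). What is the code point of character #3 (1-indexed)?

U+3333

Offset 0: leading byte 0xE3 = 11100011 → 3-byte char #1 = E3 81 88.
Offset 3: leading byte 0xEF = 11101111 → 3-byte char #2 = EF A7 9A.
Offset 6: leading byte 0xE3 = 11100011 → 3-byte char #3 = E3 8C B3.
Leading byte 0xE3 = 11100011 matches 1110xxxx → 3-byte sequence.
Byte 1: 0xE3 = 11100011, payload 0011 (4 bits).
Byte 2: 0x8C = 10001100 (10xxxxxx ✓), payload 001100.
Byte 3: 0xB3 = 10110011 (10xxxxxx ✓), payload 110011.
Concatenate: 0011001100110011 = 0x3333 (16 bits → U+3333).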